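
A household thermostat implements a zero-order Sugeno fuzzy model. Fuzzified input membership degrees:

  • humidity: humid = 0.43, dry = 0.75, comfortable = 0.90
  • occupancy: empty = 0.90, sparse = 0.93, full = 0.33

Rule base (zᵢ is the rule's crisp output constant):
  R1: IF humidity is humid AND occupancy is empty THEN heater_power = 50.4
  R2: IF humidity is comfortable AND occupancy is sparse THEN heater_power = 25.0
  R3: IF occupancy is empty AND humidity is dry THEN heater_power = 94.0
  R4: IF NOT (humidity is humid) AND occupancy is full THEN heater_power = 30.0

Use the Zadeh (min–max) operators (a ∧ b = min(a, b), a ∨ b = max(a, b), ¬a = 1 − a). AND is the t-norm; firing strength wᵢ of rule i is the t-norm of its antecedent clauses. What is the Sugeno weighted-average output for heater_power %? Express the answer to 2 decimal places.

51.69

R1 (z=50.4): humid=0.43, empty=0.90; AND[min(a, b)] → w = 0.43
R2 (z=25.0): comfortable=0.90, sparse=0.93; AND[min(a, b)] → w = 0.90
R3 (z=94.0): empty=0.90, dry=0.75; AND[min(a, b)] → w = 0.75
R4 (z=30.0): ¬humid=1−0.43=0.57, full=0.33; AND[min(a, b)] → w = 0.33
Weighted average = (0.43·50.4 + 0.90·25.0 + 0.75·94.0 + 0.33·30.0) / (0.43 + 0.90 + 0.75 + 0.33)
  = 124.5720 / 2.4100 = 51.69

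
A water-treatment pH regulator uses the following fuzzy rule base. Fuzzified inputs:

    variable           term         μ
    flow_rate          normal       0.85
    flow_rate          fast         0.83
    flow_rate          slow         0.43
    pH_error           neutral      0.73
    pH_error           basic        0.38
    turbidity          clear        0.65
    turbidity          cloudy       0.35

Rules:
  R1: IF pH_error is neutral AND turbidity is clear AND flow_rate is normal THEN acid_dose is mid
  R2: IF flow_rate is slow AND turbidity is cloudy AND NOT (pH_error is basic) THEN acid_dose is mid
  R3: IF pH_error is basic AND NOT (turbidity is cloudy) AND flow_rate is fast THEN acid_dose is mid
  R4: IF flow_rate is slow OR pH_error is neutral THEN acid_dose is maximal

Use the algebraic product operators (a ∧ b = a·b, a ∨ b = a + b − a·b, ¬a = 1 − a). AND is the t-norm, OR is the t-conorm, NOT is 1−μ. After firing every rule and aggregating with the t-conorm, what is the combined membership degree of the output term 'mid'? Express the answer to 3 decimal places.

0.570

R1: neutral=0.73, clear=0.65, normal=0.85; AND[a·b] → w = 0.4033
R2: slow=0.43, cloudy=0.35, ¬basic=1−0.38=0.62; AND[a·b] → w = 0.0933
R3: basic=0.38, ¬cloudy=1−0.35=0.65, fast=0.83; AND[a·b] → w = 0.2050
R4: slow=0.43, neutral=0.73; OR[a + b − a·b] → w = 0.8461
Rules with consequent 'mid': {R1, R2, R3} → strengths 0.4033, 0.0933, 0.2050
Aggregate via t-conorm [a + b − a·b]: 0.5699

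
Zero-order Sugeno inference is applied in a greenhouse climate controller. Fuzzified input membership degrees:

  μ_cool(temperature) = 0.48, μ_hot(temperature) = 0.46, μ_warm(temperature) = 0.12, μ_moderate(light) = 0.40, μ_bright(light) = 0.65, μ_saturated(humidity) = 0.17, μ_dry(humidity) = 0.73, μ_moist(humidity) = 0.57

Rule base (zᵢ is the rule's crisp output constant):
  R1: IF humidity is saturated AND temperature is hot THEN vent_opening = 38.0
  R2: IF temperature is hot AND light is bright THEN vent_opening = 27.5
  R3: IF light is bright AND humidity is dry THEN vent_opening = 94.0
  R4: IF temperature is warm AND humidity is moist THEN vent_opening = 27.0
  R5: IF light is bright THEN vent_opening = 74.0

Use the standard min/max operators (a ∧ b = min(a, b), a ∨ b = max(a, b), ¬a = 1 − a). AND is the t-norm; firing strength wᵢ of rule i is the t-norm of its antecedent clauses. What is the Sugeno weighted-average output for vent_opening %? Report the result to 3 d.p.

64.171

R1 (z=38.0): saturated=0.17, hot=0.46; AND[min(a, b)] → w = 0.17
R2 (z=27.5): hot=0.46, bright=0.65; AND[min(a, b)] → w = 0.46
R3 (z=94.0): bright=0.65, dry=0.73; AND[min(a, b)] → w = 0.65
R4 (z=27.0): warm=0.12, moist=0.57; AND[min(a, b)] → w = 0.12
R5 (z=74.0): bright=0.65 → w = 0.65
Weighted average = (0.17·38.0 + 0.46·27.5 + 0.65·94.0 + 0.12·27.0 + 0.65·74.0) / (0.17 + 0.46 + 0.65 + 0.12 + 0.65)
  = 131.5500 / 2.0500 = 64.171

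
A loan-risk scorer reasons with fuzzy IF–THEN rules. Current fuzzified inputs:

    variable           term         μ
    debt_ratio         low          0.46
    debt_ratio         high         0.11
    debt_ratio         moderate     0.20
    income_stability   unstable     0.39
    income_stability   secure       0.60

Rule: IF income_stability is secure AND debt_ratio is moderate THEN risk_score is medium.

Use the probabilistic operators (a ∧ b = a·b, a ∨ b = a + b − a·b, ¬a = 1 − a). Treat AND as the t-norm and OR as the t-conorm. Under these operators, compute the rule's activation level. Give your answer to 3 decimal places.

firing strength: secure=0.60, moderate=0.20; AND[a·b] → w = 0.1200

0.120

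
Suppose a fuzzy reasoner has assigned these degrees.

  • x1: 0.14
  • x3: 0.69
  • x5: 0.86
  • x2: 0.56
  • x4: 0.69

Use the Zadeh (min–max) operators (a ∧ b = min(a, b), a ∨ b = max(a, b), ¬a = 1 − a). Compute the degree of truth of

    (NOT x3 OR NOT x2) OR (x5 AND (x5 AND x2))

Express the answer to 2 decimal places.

NOT x3 = 1 − 0.69 = 0.31
NOT x2 = 1 − 0.56 = 0.44
NOT x3 OR NOT x2 = max(a, b) on (0.31, 0.44) = 0.44
x5 AND x2 = min(a, b) on (0.86, 0.56) = 0.56
x5 AND (x5 AND x2) = min(a, b) on (0.86, 0.56) = 0.56
(NOT x3 OR NOT x2) OR (x5 AND (x5 AND x2)) = max(a, b) on (0.44, 0.56) = 0.56

0.56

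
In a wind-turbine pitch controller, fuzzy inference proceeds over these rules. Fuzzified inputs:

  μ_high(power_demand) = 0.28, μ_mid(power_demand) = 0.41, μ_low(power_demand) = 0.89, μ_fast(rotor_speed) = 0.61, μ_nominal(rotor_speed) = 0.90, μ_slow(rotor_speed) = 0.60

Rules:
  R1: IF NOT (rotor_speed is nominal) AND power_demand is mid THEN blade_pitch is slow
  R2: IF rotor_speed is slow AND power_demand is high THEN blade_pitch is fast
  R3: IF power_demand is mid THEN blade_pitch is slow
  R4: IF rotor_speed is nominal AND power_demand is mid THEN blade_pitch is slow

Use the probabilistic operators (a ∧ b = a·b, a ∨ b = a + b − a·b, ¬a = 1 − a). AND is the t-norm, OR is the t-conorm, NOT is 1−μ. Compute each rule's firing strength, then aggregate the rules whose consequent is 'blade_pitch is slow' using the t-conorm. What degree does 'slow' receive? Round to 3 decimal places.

0.643

R1: ¬nominal=1−0.90=0.10, mid=0.41; AND[a·b] → w = 0.0410
R2: slow=0.60, high=0.28; AND[a·b] → w = 0.1680
R3: mid=0.41 → w = 0.4100
R4: nominal=0.90, mid=0.41; AND[a·b] → w = 0.3690
Rules with consequent 'slow': {R1, R3, R4} → strengths 0.0410, 0.4100, 0.3690
Aggregate via t-conorm [a + b − a·b]: 0.6430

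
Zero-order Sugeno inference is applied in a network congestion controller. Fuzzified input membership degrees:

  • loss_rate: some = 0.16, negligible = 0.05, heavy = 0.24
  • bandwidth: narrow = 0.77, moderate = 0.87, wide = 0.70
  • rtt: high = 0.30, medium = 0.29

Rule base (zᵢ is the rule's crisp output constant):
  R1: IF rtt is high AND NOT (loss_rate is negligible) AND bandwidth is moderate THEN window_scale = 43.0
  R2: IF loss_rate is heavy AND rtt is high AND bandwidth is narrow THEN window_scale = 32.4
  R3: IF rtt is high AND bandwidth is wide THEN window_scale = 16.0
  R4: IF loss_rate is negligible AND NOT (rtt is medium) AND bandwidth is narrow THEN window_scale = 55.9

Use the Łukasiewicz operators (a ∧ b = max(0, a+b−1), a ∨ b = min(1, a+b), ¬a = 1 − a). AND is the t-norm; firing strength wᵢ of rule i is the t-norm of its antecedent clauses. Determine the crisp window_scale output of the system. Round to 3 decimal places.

R1 (z=43.0): high=0.30, ¬negligible=1−0.05=0.95, moderate=0.87; AND[max(0, a+b−1)] → w = 0.12
R2 (z=32.4): heavy=0.24, high=0.30, narrow=0.77; AND[max(0, a+b−1)] → w = 0.00
R3 (z=16.0): high=0.30, wide=0.70; AND[max(0, a+b−1)] → w = 0.00
R4 (z=55.9): negligible=0.05, ¬medium=1−0.29=0.71, narrow=0.77; AND[max(0, a+b−1)] → w = 0.00
Weighted average = (0.12·43.0 + 0.00·32.4 + 0.00·16.0 + 0.00·55.9) / (0.12 + 0.00 + 0.00 + 0.00)
  = 5.1600 / 0.1200 = 43.000

43.000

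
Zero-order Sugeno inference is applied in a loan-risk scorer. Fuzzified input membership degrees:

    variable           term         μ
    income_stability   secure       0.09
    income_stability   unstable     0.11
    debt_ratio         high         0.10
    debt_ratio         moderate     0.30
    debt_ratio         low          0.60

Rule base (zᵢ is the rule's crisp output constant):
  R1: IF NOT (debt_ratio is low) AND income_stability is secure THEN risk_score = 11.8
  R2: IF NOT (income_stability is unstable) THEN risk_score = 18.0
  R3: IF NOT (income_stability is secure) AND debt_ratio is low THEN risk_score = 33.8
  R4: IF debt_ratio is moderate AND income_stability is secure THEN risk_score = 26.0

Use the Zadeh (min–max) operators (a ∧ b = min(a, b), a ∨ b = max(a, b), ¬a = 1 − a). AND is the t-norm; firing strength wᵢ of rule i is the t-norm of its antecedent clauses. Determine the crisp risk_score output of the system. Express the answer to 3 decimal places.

R1 (z=11.8): ¬low=1−0.60=0.40, secure=0.09; AND[min(a, b)] → w = 0.09
R2 (z=18.0): ¬unstable=1−0.11=0.89 → w = 0.89
R3 (z=33.8): ¬secure=1−0.09=0.91, low=0.60; AND[min(a, b)] → w = 0.60
R4 (z=26.0): moderate=0.30, secure=0.09; AND[min(a, b)] → w = 0.09
Weighted average = (0.09·11.8 + 0.89·18.0 + 0.60·33.8 + 0.09·26.0) / (0.09 + 0.89 + 0.60 + 0.09)
  = 39.7020 / 1.6700 = 23.774

23.774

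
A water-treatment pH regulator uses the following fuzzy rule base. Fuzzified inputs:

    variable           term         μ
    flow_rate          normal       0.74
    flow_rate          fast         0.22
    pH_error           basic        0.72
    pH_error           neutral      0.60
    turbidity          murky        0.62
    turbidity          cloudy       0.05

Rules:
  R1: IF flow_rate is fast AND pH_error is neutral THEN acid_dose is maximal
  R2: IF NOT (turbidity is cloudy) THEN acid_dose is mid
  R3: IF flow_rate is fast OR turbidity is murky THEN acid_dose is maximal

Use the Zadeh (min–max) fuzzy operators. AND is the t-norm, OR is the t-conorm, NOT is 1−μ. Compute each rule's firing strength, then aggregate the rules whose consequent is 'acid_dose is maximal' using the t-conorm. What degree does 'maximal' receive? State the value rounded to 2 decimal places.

0.62

R1: fast=0.22, neutral=0.60; AND[min(a, b)] → w = 0.22
R2: ¬cloudy=1−0.05=0.95 → w = 0.95
R3: fast=0.22, murky=0.62; OR[max(a, b)] → w = 0.62
Rules with consequent 'maximal': {R1, R3} → strengths 0.22, 0.62
Aggregate via t-conorm [max(a, b)]: 0.62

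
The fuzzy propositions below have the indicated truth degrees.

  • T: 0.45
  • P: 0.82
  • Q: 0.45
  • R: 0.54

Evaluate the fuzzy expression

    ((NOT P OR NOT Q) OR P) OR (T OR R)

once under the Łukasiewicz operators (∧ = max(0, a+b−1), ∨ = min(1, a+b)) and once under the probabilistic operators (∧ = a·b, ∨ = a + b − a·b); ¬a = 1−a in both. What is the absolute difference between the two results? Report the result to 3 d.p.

0.017

Under Łukasiewicz:
  NOT P = 1 − 0.82 = 0.18
  NOT Q = 1 − 0.45 = 0.55
  NOT P OR NOT Q = min(1, a+b) on (0.18, 0.55) = 0.73
  (NOT P OR NOT Q) OR P = min(1, a+b) on (0.73, 0.82) = 1.00
  T OR R = min(1, a+b) on (0.45, 0.54) = 0.99
  ((NOT P OR NOT Q) OR P) OR (T OR R) = min(1, a+b) on (1.00, 0.99) = 1.00
  → value = 1.0000
Under probabilistic:
  NOT P = 1 − 0.8200 = 0.1800
  NOT Q = 1 − 0.4500 = 0.5500
  NOT P OR NOT Q = a + b − a·b on (0.1800, 0.5500) = 0.6310
  (NOT P OR NOT Q) OR P = a + b − a·b on (0.6310, 0.8200) = 0.9336
  T OR R = a + b − a·b on (0.4500, 0.5400) = 0.7470
  ((NOT P OR NOT Q) OR P) OR (T OR R) = a + b − a·b on (0.9336, 0.7470) = 0.9832
  → value = 0.9832
|1.0000 − 0.9832| = 0.017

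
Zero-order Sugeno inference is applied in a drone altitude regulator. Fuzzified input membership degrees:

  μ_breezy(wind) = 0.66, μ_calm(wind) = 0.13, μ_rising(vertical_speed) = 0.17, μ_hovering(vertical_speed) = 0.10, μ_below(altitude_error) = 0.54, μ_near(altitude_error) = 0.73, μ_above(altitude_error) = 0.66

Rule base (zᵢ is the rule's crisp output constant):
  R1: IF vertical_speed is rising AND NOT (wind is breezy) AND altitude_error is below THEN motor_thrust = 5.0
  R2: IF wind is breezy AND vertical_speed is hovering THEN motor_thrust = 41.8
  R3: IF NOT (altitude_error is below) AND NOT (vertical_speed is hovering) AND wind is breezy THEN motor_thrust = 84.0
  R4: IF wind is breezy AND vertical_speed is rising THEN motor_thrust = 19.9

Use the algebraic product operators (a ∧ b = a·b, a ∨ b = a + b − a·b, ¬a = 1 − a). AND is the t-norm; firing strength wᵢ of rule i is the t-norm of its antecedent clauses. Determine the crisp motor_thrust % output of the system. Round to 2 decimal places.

R1 (z=5.0): rising=0.17, ¬breezy=1−0.66=0.34, below=0.54; AND[a·b] → w = 0.0312
R2 (z=41.8): breezy=0.66, hovering=0.10; AND[a·b] → w = 0.0660
R3 (z=84.0): ¬below=1−0.54=0.46, ¬hovering=1−0.10=0.90, breezy=0.66; AND[a·b] → w = 0.2732
R4 (z=19.9): breezy=0.66, rising=0.17; AND[a·b] → w = 0.1122
Weighted average = (0.0312·5.0 + 0.0660·41.8 + 0.2732·84.0 + 0.1122·19.9) / (0.0312 + 0.0660 + 0.2732 + 0.1122)
  = 28.0998 / 0.4827 = 58.22

58.22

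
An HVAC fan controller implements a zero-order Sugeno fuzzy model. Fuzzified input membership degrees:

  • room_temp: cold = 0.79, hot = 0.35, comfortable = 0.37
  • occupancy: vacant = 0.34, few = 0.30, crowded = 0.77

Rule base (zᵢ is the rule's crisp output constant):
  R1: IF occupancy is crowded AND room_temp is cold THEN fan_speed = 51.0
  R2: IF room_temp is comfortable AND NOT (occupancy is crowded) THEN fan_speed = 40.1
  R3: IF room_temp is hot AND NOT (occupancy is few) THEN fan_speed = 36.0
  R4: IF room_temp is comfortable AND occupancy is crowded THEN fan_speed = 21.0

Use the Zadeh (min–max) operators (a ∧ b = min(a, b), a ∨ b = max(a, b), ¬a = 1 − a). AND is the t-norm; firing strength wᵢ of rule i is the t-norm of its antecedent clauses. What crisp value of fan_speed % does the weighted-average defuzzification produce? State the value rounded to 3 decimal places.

R1 (z=51.0): crowded=0.77, cold=0.79; AND[min(a, b)] → w = 0.77
R2 (z=40.1): comfortable=0.37, ¬crowded=1−0.77=0.23; AND[min(a, b)] → w = 0.23
R3 (z=36.0): hot=0.35, ¬few=1−0.30=0.70; AND[min(a, b)] → w = 0.35
R4 (z=21.0): comfortable=0.37, crowded=0.77; AND[min(a, b)] → w = 0.37
Weighted average = (0.77·51.0 + 0.23·40.1 + 0.35·36.0 + 0.37·21.0) / (0.77 + 0.23 + 0.35 + 0.37)
  = 68.8630 / 1.7200 = 40.037

40.037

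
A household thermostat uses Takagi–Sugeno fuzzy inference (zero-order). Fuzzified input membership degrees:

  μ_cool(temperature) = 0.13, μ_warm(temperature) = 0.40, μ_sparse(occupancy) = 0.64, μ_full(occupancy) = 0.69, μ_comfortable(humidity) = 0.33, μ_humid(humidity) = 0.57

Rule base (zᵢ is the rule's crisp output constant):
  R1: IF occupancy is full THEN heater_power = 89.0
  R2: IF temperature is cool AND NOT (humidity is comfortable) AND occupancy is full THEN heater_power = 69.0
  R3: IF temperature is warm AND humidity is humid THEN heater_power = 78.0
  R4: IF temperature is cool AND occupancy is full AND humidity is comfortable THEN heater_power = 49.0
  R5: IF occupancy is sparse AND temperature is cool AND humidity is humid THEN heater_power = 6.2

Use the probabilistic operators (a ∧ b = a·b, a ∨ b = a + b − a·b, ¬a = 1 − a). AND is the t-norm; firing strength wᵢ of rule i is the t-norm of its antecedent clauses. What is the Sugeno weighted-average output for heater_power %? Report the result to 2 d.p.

80.64

R1 (z=89.0): full=0.69 → w = 0.6900
R2 (z=69.0): cool=0.13, ¬comfortable=1−0.33=0.67, full=0.69; AND[a·b] → w = 0.0601
R3 (z=78.0): warm=0.40, humid=0.57; AND[a·b] → w = 0.2280
R4 (z=49.0): cool=0.13, full=0.69, comfortable=0.33; AND[a·b] → w = 0.0296
R5 (z=6.2): sparse=0.64, cool=0.13, humid=0.57; AND[a·b] → w = 0.0474
Weighted average = (0.6900·89.0 + 0.0601·69.0 + 0.2280·78.0 + 0.0296·49.0 + 0.0474·6.2) / (0.6900 + 0.0601 + 0.2280 + 0.0296 + 0.0474)
  = 85.0853 / 1.0551 = 80.64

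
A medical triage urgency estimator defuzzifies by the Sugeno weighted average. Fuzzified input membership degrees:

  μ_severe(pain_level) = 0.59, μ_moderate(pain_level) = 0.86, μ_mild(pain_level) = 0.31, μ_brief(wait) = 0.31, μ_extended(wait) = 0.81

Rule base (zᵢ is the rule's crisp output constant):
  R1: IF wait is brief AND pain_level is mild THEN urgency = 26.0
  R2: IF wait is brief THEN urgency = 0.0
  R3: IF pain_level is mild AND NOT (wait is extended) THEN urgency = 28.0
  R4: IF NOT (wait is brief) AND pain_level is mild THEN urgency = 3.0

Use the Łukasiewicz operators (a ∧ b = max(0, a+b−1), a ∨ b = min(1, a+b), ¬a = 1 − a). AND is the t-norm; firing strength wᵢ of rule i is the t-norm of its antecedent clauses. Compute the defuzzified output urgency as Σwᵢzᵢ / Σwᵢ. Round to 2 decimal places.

R1 (z=26.0): brief=0.31, mild=0.31; AND[max(0, a+b−1)] → w = 0.00
R2 (z=0.0): brief=0.31 → w = 0.31
R3 (z=28.0): mild=0.31, ¬extended=1−0.81=0.19; AND[max(0, a+b−1)] → w = 0.00
R4 (z=3.0): ¬brief=1−0.31=0.69, mild=0.31; AND[max(0, a+b−1)] → w = 0.00
Weighted average = (0.00·26.0 + 0.31·0.0 + 0.00·28.0 + 0.00·3.0) / (0.00 + 0.31 + 0.00 + 0.00)
  = 0.0000 / 0.3100 = 0.00

0.00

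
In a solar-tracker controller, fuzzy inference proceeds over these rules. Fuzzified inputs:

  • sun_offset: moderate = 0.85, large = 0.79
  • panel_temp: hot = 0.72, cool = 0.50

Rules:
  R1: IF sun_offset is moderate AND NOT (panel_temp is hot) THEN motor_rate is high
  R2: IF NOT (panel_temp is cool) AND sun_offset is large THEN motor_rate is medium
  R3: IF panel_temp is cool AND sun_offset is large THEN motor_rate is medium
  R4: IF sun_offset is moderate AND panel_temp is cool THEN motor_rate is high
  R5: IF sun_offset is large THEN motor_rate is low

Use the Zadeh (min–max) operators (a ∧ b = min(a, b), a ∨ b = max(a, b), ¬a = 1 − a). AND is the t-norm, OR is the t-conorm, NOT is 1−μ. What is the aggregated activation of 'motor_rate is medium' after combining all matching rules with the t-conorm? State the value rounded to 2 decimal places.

R1: moderate=0.85, ¬hot=1−0.72=0.28; AND[min(a, b)] → w = 0.28
R2: ¬cool=1−0.50=0.50, large=0.79; AND[min(a, b)] → w = 0.50
R3: cool=0.50, large=0.79; AND[min(a, b)] → w = 0.50
R4: moderate=0.85, cool=0.50; AND[min(a, b)] → w = 0.50
R5: large=0.79 → w = 0.79
Rules with consequent 'medium': {R2, R3} → strengths 0.50, 0.50
Aggregate via t-conorm [max(a, b)]: 0.50

0.50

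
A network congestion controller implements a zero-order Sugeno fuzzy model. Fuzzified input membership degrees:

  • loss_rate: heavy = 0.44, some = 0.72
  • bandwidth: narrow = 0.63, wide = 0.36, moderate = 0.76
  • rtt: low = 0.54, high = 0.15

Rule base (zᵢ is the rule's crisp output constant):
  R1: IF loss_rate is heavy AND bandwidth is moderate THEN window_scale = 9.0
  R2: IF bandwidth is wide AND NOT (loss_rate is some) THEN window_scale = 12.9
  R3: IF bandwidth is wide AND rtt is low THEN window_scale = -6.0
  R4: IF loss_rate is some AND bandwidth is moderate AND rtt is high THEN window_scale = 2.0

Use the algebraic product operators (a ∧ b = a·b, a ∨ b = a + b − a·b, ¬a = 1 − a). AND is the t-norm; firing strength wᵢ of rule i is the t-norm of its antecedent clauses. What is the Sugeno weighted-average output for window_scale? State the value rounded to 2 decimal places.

4.65

R1 (z=9.0): heavy=0.44, moderate=0.76; AND[a·b] → w = 0.3344
R2 (z=12.9): wide=0.36, ¬some=1−0.72=0.28; AND[a·b] → w = 0.1008
R3 (z=-6.0): wide=0.36, low=0.54; AND[a·b] → w = 0.1944
R4 (z=2.0): some=0.72, moderate=0.76, high=0.15; AND[a·b] → w = 0.0821
Weighted average = (0.3344·9.0 + 0.1008·12.9 + 0.1944·-6.0 + 0.0821·2.0) / (0.3344 + 0.1008 + 0.1944 + 0.0821)
  = 3.3077 / 0.7117 = 4.65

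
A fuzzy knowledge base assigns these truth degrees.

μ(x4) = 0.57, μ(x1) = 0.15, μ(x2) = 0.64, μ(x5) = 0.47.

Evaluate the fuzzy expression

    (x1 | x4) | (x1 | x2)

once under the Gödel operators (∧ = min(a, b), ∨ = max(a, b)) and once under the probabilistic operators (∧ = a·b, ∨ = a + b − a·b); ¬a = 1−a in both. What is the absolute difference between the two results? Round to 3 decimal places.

Under Gödel:
  x1 | x4 = max(a, b) on (0.15, 0.57) = 0.57
  x1 | x2 = max(a, b) on (0.15, 0.64) = 0.64
  (x1 | x4) | (x1 | x2) = max(a, b) on (0.57, 0.64) = 0.64
  → value = 0.6400
Under probabilistic:
  x1 | x4 = a + b − a·b on (0.1500, 0.5700) = 0.6345
  x1 | x2 = a + b − a·b on (0.1500, 0.6400) = 0.6940
  (x1 | x4) | (x1 | x2) = a + b − a·b on (0.6345, 0.6940) = 0.8882
  → value = 0.8882
|0.6400 − 0.8882| = 0.248

0.248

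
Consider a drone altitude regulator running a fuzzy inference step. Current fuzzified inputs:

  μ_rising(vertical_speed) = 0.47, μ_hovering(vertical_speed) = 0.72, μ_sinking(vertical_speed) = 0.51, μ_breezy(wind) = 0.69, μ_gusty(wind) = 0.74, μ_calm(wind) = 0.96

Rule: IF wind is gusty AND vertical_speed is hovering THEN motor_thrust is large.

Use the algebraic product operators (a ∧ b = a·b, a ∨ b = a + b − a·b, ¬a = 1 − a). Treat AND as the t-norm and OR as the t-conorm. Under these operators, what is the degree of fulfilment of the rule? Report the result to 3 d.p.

0.533

firing strength: gusty=0.74, hovering=0.72; AND[a·b] → w = 0.5328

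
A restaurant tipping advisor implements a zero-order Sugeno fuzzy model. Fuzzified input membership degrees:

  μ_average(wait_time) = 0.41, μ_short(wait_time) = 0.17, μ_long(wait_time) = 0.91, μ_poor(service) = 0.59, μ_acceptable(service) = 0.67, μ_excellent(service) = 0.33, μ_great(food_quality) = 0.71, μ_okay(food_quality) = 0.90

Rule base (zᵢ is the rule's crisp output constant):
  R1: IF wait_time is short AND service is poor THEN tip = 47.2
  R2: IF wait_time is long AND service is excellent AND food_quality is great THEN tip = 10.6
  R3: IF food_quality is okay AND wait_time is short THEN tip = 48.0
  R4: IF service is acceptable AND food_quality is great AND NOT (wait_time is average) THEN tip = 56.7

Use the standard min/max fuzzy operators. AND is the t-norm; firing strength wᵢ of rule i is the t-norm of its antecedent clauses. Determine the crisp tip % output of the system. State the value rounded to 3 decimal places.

R1 (z=47.2): short=0.17, poor=0.59; AND[min(a, b)] → w = 0.17
R2 (z=10.6): long=0.91, excellent=0.33, great=0.71; AND[min(a, b)] → w = 0.33
R3 (z=48.0): okay=0.90, short=0.17; AND[min(a, b)] → w = 0.17
R4 (z=56.7): acceptable=0.67, great=0.71, ¬average=1−0.41=0.59; AND[min(a, b)] → w = 0.59
Weighted average = (0.17·47.2 + 0.33·10.6 + 0.17·48.0 + 0.59·56.7) / (0.17 + 0.33 + 0.17 + 0.59)
  = 53.1350 / 1.2600 = 42.171

42.171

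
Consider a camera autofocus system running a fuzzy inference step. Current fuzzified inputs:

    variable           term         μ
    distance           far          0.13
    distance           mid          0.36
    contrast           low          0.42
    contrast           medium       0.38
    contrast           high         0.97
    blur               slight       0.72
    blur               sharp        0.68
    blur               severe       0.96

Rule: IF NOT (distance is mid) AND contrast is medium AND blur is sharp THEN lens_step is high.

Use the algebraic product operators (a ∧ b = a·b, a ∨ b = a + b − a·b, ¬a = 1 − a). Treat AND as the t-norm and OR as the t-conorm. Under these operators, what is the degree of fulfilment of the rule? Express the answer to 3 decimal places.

0.165

firing strength: ¬mid=1−0.36=0.64, medium=0.38, sharp=0.68; AND[a·b] → w = 0.1654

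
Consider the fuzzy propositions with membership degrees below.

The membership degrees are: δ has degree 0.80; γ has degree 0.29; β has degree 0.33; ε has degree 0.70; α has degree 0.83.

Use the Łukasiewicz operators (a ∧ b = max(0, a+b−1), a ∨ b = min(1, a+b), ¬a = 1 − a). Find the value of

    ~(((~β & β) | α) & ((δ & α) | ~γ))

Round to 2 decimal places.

0.17

~β = 1 − 0.33 = 0.67
~β & β = max(0, a+b−1) on (0.67, 0.33) = 0.00
(~β & β) | α = min(1, a+b) on (0.00, 0.83) = 0.83
δ & α = max(0, a+b−1) on (0.80, 0.83) = 0.63
~γ = 1 − 0.29 = 0.71
(δ & α) | ~γ = min(1, a+b) on (0.63, 0.71) = 1.00
((~β & β) | α) & ((δ & α) | ~γ) = max(0, a+b−1) on (0.83, 1.00) = 0.83
~(((~β & β) | α) & ((δ & α) | ~γ)) = 1 − 0.83 = 0.17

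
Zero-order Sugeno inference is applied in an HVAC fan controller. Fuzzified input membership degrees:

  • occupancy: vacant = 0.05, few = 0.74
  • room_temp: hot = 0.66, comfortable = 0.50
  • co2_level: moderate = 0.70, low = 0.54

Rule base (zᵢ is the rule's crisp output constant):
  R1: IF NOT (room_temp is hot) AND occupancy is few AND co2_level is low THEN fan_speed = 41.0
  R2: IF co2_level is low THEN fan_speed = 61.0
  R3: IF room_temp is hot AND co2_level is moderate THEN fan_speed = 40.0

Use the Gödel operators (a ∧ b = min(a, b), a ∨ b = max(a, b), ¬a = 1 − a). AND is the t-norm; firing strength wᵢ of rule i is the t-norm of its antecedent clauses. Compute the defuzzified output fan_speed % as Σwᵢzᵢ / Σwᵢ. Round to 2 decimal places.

47.58

R1 (z=41.0): ¬hot=1−0.66=0.34, few=0.74, low=0.54; AND[min(a, b)] → w = 0.34
R2 (z=61.0): low=0.54 → w = 0.54
R3 (z=40.0): hot=0.66, moderate=0.70; AND[min(a, b)] → w = 0.66
Weighted average = (0.34·41.0 + 0.54·61.0 + 0.66·40.0) / (0.34 + 0.54 + 0.66)
  = 73.2800 / 1.5400 = 47.58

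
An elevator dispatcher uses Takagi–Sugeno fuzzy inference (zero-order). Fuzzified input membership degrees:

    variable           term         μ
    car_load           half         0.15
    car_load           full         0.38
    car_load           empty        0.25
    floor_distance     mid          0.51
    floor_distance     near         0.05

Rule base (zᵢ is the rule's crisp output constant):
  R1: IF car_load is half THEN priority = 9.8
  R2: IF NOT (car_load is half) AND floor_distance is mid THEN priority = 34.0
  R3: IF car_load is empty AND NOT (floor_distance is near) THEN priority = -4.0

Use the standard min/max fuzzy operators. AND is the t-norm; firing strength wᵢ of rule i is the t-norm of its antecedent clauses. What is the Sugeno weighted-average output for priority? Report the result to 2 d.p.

R1 (z=9.8): half=0.15 → w = 0.15
R2 (z=34.0): ¬half=1−0.15=0.85, mid=0.51; AND[min(a, b)] → w = 0.51
R3 (z=-4.0): empty=0.25, ¬near=1−0.05=0.95; AND[min(a, b)] → w = 0.25
Weighted average = (0.15·9.8 + 0.51·34.0 + 0.25·-4.0) / (0.15 + 0.51 + 0.25)
  = 17.8100 / 0.9100 = 19.57

19.57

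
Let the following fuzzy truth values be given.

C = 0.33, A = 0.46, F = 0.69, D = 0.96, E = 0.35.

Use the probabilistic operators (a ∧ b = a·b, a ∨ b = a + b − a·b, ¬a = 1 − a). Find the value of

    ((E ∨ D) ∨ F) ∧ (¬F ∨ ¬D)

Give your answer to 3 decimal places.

0.335

E ∨ D = a + b − a·b on (0.3500, 0.9600) = 0.9740
(E ∨ D) ∨ F = a + b − a·b on (0.9740, 0.6900) = 0.9919
¬F = 1 − 0.6900 = 0.3100
¬D = 1 − 0.9600 = 0.0400
¬F ∨ ¬D = a + b − a·b on (0.3100, 0.0400) = 0.3376
((E ∨ D) ∨ F) ∧ (¬F ∨ ¬D) = a·b on (0.9919, 0.3376) = 0.3349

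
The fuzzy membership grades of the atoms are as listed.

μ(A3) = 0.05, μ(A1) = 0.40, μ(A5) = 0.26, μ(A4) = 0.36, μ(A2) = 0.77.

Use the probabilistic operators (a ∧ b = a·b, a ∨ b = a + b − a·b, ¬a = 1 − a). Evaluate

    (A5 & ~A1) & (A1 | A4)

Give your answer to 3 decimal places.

~A1 = 1 − 0.4000 = 0.6000
A5 & ~A1 = a·b on (0.2600, 0.6000) = 0.1560
A1 | A4 = a + b − a·b on (0.4000, 0.3600) = 0.6160
(A5 & ~A1) & (A1 | A4) = a·b on (0.1560, 0.6160) = 0.0961

0.096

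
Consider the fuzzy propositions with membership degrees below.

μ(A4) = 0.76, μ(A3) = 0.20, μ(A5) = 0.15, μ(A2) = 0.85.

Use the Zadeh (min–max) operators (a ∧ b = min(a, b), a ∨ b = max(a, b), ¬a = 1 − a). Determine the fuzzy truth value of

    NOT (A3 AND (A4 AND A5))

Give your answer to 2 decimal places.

0.85

A4 AND A5 = min(a, b) on (0.76, 0.15) = 0.15
A3 AND (A4 AND A5) = min(a, b) on (0.20, 0.15) = 0.15
NOT (A3 AND (A4 AND A5)) = 1 − 0.15 = 0.85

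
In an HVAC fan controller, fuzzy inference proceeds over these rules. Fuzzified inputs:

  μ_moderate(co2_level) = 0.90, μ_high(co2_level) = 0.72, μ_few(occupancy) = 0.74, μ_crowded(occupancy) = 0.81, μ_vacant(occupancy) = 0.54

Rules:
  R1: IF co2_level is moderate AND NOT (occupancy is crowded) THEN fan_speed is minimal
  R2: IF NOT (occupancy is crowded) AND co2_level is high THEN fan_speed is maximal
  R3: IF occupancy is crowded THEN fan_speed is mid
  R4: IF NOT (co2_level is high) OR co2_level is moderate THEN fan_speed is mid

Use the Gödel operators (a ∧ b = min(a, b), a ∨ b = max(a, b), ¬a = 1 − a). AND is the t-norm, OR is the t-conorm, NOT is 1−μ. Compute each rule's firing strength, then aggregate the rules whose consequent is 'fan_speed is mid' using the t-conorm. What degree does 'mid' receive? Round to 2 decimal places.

0.90

R1: moderate=0.90, ¬crowded=1−0.81=0.19; AND[min(a, b)] → w = 0.19
R2: ¬crowded=1−0.81=0.19, high=0.72; AND[min(a, b)] → w = 0.19
R3: crowded=0.81 → w = 0.81
R4: ¬high=1−0.72=0.28, moderate=0.90; OR[max(a, b)] → w = 0.90
Rules with consequent 'mid': {R3, R4} → strengths 0.81, 0.90
Aggregate via t-conorm [max(a, b)]: 0.90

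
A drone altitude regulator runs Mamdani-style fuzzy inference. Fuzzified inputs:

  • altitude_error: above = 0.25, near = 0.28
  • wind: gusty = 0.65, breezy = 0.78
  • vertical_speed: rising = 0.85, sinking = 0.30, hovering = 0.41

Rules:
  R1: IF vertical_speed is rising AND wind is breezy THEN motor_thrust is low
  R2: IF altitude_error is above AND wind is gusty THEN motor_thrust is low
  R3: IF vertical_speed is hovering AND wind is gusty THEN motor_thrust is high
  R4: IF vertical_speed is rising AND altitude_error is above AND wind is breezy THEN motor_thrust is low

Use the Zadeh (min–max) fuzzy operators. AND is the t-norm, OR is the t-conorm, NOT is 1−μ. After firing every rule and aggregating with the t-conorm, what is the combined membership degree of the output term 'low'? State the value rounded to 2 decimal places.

0.78

R1: rising=0.85, breezy=0.78; AND[min(a, b)] → w = 0.78
R2: above=0.25, gusty=0.65; AND[min(a, b)] → w = 0.25
R3: hovering=0.41, gusty=0.65; AND[min(a, b)] → w = 0.41
R4: rising=0.85, above=0.25, breezy=0.78; AND[min(a, b)] → w = 0.25
Rules with consequent 'low': {R1, R2, R4} → strengths 0.78, 0.25, 0.25
Aggregate via t-conorm [max(a, b)]: 0.78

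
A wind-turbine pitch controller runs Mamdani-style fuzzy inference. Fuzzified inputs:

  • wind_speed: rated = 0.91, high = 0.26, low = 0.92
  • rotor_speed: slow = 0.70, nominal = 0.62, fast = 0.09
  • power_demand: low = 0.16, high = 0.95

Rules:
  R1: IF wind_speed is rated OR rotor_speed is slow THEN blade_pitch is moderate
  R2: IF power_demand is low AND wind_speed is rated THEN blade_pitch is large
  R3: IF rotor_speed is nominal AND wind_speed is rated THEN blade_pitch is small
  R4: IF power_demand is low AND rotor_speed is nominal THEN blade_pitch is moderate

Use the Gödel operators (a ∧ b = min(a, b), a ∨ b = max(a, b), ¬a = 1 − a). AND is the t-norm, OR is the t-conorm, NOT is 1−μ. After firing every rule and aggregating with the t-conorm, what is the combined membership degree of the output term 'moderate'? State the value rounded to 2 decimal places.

R1: rated=0.91, slow=0.70; OR[max(a, b)] → w = 0.91
R2: low=0.16, rated=0.91; AND[min(a, b)] → w = 0.16
R3: nominal=0.62, rated=0.91; AND[min(a, b)] → w = 0.62
R4: low=0.16, nominal=0.62; AND[min(a, b)] → w = 0.16
Rules with consequent 'moderate': {R1, R4} → strengths 0.91, 0.16
Aggregate via t-conorm [max(a, b)]: 0.91

0.91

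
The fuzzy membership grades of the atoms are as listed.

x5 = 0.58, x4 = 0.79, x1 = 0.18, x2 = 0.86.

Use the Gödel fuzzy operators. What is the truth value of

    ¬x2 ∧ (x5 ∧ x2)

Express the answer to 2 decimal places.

¬x2 = 1 − 0.86 = 0.14
x5 ∧ x2 = min(a, b) on (0.58, 0.86) = 0.58
¬x2 ∧ (x5 ∧ x2) = min(a, b) on (0.14, 0.58) = 0.14

0.14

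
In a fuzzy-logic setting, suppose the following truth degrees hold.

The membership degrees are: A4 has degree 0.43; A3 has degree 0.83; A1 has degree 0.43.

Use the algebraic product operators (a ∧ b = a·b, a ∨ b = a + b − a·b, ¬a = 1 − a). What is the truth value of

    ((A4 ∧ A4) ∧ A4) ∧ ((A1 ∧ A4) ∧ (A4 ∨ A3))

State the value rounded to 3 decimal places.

0.013

A4 ∧ A4 = a·b on (0.4300, 0.4300) = 0.1849
(A4 ∧ A4) ∧ A4 = a·b on (0.1849, 0.4300) = 0.0795
A1 ∧ A4 = a·b on (0.4300, 0.4300) = 0.1849
A4 ∨ A3 = a + b − a·b on (0.4300, 0.8300) = 0.9031
(A1 ∧ A4) ∧ (A4 ∨ A3) = a·b on (0.1849, 0.9031) = 0.1670
((A4 ∧ A4) ∧ A4) ∧ ((A1 ∧ A4) ∧ (A4 ∨ A3)) = a·b on (0.0795, 0.1670) = 0.0133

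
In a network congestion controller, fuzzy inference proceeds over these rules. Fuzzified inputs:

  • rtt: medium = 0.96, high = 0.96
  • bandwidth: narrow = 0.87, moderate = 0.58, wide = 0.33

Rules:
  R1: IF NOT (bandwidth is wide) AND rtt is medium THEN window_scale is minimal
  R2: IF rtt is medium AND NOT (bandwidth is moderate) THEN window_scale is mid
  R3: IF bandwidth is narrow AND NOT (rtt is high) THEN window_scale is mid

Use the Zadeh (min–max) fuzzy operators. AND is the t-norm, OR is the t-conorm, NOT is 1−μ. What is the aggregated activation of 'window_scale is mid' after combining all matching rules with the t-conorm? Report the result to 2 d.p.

R1: ¬wide=1−0.33=0.67, medium=0.96; AND[min(a, b)] → w = 0.67
R2: medium=0.96, ¬moderate=1−0.58=0.42; AND[min(a, b)] → w = 0.42
R3: narrow=0.87, ¬high=1−0.96=0.04; AND[min(a, b)] → w = 0.04
Rules with consequent 'mid': {R2, R3} → strengths 0.42, 0.04
Aggregate via t-conorm [max(a, b)]: 0.42

0.42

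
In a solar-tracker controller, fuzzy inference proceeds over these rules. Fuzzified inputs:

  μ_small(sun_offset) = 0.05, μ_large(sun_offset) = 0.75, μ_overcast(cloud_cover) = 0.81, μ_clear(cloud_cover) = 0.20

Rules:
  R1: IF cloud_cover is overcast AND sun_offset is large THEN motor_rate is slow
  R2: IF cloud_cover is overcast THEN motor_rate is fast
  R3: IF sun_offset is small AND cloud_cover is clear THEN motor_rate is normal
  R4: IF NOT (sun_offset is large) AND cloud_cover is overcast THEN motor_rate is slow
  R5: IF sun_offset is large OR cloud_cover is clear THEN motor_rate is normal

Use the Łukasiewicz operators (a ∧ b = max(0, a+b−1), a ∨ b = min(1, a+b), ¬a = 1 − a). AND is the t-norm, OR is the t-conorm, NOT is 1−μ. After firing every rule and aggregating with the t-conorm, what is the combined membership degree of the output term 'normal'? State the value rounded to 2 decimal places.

R1: overcast=0.81, large=0.75; AND[max(0, a+b−1)] → w = 0.56
R2: overcast=0.81 → w = 0.81
R3: small=0.05, clear=0.20; AND[max(0, a+b−1)] → w = 0.00
R4: ¬large=1−0.75=0.25, overcast=0.81; AND[max(0, a+b−1)] → w = 0.06
R5: large=0.75, clear=0.20; OR[min(1, a+b)] → w = 0.95
Rules with consequent 'normal': {R3, R5} → strengths 0.00, 0.95
Aggregate via t-conorm [min(1, a+b)]: 0.95

0.95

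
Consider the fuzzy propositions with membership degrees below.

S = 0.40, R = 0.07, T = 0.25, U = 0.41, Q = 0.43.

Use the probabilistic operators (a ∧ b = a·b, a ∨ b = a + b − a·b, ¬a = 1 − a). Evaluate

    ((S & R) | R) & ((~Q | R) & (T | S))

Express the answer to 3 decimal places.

0.032

S & R = a·b on (0.4000, 0.0700) = 0.0280
(S & R) | R = a + b − a·b on (0.0280, 0.0700) = 0.0960
~Q = 1 − 0.4300 = 0.5700
~Q | R = a + b − a·b on (0.5700, 0.0700) = 0.6001
T | S = a + b − a·b on (0.2500, 0.4000) = 0.5500
(~Q | R) & (T | S) = a·b on (0.6001, 0.5500) = 0.3301
((S & R) | R) & ((~Q | R) & (T | S)) = a·b on (0.0960, 0.3301) = 0.0317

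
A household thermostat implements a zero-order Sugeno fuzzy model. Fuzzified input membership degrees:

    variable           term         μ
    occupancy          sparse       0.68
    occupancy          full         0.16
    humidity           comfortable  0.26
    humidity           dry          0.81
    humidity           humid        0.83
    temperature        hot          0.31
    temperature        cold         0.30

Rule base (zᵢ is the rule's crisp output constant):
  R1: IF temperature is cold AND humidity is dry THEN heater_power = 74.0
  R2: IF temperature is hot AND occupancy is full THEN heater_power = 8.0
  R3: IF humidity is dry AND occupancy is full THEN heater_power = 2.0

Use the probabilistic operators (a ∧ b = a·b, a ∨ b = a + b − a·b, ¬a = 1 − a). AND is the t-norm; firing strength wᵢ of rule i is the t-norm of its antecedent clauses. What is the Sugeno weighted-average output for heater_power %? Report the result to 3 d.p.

44.145

R1 (z=74.0): cold=0.30, dry=0.81; AND[a·b] → w = 0.2430
R2 (z=8.0): hot=0.31, full=0.16; AND[a·b] → w = 0.0496
R3 (z=2.0): dry=0.81, full=0.16; AND[a·b] → w = 0.1296
Weighted average = (0.2430·74.0 + 0.0496·8.0 + 0.1296·2.0) / (0.2430 + 0.0496 + 0.1296)
  = 18.6380 / 0.4222 = 44.145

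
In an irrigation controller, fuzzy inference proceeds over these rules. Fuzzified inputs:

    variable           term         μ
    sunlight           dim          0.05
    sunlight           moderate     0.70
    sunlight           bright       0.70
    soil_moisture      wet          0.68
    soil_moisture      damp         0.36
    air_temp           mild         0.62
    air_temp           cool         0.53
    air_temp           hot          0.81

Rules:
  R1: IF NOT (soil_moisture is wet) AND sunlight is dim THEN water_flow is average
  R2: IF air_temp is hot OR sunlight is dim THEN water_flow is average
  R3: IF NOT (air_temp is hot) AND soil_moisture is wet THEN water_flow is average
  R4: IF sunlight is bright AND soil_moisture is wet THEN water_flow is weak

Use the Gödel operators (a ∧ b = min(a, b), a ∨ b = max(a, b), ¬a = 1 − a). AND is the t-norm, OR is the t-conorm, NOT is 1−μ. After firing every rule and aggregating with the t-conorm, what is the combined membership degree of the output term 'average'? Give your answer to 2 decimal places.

R1: ¬wet=1−0.68=0.32, dim=0.05; AND[min(a, b)] → w = 0.05
R2: hot=0.81, dim=0.05; OR[max(a, b)] → w = 0.81
R3: ¬hot=1−0.81=0.19, wet=0.68; AND[min(a, b)] → w = 0.19
R4: bright=0.70, wet=0.68; AND[min(a, b)] → w = 0.68
Rules with consequent 'average': {R1, R2, R3} → strengths 0.05, 0.81, 0.19
Aggregate via t-conorm [max(a, b)]: 0.81

0.81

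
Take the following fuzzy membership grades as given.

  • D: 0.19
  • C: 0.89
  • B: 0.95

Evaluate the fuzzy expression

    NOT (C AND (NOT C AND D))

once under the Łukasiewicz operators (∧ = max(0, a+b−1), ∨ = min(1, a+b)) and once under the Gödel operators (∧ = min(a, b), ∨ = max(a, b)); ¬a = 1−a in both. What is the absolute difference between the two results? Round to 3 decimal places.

0.110

Under Łukasiewicz:
  NOT C = 1 − 0.89 = 0.11
  NOT C AND D = max(0, a+b−1) on (0.11, 0.19) = 0.00
  C AND (NOT C AND D) = max(0, a+b−1) on (0.89, 0.00) = 0.00
  NOT (C AND (NOT C AND D)) = 1 − 0.00 = 1.00
  → value = 1.0000
Under Gödel:
  NOT C = 1 − 0.89 = 0.11
  NOT C AND D = min(a, b) on (0.11, 0.19) = 0.11
  C AND (NOT C AND D) = min(a, b) on (0.89, 0.11) = 0.11
  NOT (C AND (NOT C AND D)) = 1 − 0.11 = 0.89
  → value = 0.8900
|1.0000 − 0.8900| = 0.110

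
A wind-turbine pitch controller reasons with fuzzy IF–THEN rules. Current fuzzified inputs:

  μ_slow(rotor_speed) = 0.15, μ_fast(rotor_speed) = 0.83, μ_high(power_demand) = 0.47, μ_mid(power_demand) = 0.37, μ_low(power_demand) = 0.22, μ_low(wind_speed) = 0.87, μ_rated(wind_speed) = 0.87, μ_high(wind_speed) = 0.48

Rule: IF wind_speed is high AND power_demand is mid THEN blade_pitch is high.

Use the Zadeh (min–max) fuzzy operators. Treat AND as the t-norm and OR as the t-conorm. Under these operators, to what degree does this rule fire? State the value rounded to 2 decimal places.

firing strength: high=0.48, mid=0.37; AND[min(a, b)] → w = 0.37

0.37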